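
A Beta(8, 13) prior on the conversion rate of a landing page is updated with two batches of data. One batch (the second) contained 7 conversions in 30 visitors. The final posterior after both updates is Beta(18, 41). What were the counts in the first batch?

3 conversions and 5 bounces

Because Beta–binomial updating is additive in the counts, the combined data contributed (α_post−α_prior, β_post−β_prior) successes and failures.
Total across both batches: 18−8=10 conversions, 41−13=28 bounces.
Subtract the second batch: 10−7=3 conversions and 28−23=5 bounces.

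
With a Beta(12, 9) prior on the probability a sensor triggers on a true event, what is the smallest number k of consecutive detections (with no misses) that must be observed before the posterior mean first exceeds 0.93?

k = 108

After k detections and 0 misses the posterior is Beta(12+k, 9), with mean (12+k)/(12+9+k).
Set (12+k)/(21+k) > 0.93 and solve: k > (0.93·21 − 12)/(1 − 0.93) = 107.571.
The smallest integer exceeding 107.571 is 108, and checking k=108: (120)/(129) = 0.9302 > 0.93.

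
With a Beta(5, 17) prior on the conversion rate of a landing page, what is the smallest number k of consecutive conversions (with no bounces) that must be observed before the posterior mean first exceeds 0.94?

k = 262

After k conversions and 0 bounces the posterior is Beta(5+k, 17), with mean (5+k)/(5+17+k).
Set (5+k)/(22+k) > 0.94 and solve: k > (0.94·22 − 5)/(1 − 0.94) = 261.333.
The smallest integer exceeding 261.333 is 262.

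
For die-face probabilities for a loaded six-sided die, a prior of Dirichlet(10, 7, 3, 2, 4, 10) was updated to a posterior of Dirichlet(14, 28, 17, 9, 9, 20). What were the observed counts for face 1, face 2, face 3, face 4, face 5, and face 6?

counts (4, 21, 14, 7, 5, 10)

For a Dirichlet(α) prior with multinomial counts c, the posterior is Dirichlet(α + c) componentwise.
Counts are posterior − prior componentwise: 14−10=4, 28−7=21, 17−3=14, 9−2=7, 9−4=5, 20−10=10.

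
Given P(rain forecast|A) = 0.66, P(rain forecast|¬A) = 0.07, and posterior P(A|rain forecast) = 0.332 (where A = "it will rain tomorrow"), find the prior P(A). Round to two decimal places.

Bayes' rule in odds form gives O(A|E) = O(A)·[P(E|A)/P(E|¬A)], hence O(A) = O(A|E)/LR.
Posterior odds = 0.332/(1−0.332) = 0.4970. LR = 0.66/0.07 = 9.4286.
Prior odds = 0.4970/9.4286 = 0.0527, so P(A) = 0.0527/(1+0.0527) ≈ 0.05.

P(A) = 0.05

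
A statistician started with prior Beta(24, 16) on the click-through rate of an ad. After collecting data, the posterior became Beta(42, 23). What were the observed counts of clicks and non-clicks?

18 clicks and 7 non-clicks

A Beta(α, β) prior with s successes and f failures in binomial data gives a Beta(α+s, β+f) posterior.
Match parameters: s=42−24=18, f=23−16=7.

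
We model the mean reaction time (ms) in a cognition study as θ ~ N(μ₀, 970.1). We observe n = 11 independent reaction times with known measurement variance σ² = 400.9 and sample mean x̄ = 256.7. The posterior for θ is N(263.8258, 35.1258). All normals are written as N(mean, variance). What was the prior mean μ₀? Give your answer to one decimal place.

μ₀ = 453.5

With known observation variance, the Normal–Normal posterior has precision τ_n = τ₀ + n/σ² and mean μ_n = (τ₀μ₀ + (n/σ²)x̄)/τ_n.
Here τ₀ = 1/970.1 = 0.001031 and τ_data = 11/400.9 = 0.027438, so τ_n = 0.028469.
Rearranging for μ₀: μ₀ = (μ_n·τ_n − τ_data·x̄)/τ₀ = (263.8258·0.028469 − 0.027438·256.7) / 0.001031 = 0.467522/0.001031 ≈ 453.5.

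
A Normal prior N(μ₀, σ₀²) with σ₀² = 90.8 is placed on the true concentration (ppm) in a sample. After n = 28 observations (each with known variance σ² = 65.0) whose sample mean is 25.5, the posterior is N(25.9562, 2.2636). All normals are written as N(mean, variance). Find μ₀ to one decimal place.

μ₀ = 43.8

The posterior mean is a precision-weighted average: μ_n = (τ₀μ₀ + τ_data·x̄)/(τ₀+τ_data), with τ₀=1/σ₀² and τ_data=n/σ².
Here τ₀ = 1/90.8 = 0.011013 and τ_data = 28/65.0 = 0.430769, so τ_n = 0.441782.
Rearranging for μ₀: μ₀ = (μ_n·τ_n − τ_data·x̄)/τ₀ = (25.9562·0.441782 − 0.430769·25.5) / 0.011013 = 0.482372/0.011013 ≈ 43.8.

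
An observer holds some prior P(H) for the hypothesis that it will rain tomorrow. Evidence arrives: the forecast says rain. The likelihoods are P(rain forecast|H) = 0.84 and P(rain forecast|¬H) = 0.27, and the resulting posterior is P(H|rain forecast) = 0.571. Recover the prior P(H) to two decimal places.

In odds form, posterior odds = prior odds × likelihood ratio, so prior odds = posterior odds ÷ LR.
Posterior odds = 0.571/(1−0.571) = 1.3310. LR = 0.84/0.27 = 3.1111.
Prior odds = 1.3310/3.1111 = 0.4278, so P(H) = 0.4278/(1+0.4278) ≈ 0.30.

P(H) = 0.30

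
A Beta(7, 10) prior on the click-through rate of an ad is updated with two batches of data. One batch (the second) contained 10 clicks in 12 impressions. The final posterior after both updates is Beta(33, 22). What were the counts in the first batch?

Sequential conjugate updates are equivalent to a single update on the pooled data, so total successes = posterior α − prior α and total failures = posterior β − prior β.
Total across both batches: 33−7=26 clicks, 22−10=12 non-clicks.
Subtract the second batch: 26−10=16 clicks and 12−2=10 non-clicks.

16 clicks and 10 non-clicks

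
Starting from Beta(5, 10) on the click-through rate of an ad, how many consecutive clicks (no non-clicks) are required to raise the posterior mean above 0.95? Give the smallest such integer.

k = 186

After k clicks and 0 non-clicks the posterior is Beta(5+k, 10), with mean (5+k)/(5+10+k).
Set (5+k)/(15+k) > 0.95 and solve: k > (0.95·15 − 5)/(1 − 0.95) = 185.000.
The smallest integer exceeding 185.000 is 186, and checking k=186: (191)/(201) = 0.9502 > 0.95.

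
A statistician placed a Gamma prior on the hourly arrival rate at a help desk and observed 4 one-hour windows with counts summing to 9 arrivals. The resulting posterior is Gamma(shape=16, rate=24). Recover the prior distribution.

Gamma(shape=7, rate=20)

A Gamma(α, β) prior (rate parametrization) on a Poisson rate with n observations summing to S gives posterior Gamma(α+S, β+n).
So α = 16 − 9 = 7 and β = 24 − 4 = 20.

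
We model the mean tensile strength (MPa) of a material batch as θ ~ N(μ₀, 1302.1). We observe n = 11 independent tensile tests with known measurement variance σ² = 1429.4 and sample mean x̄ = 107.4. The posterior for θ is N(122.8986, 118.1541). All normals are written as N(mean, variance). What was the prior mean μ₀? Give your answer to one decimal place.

μ₀ = 278.2

With known observation variance, the Normal–Normal posterior has precision τ_n = τ₀ + n/σ² and mean μ_n = (τ₀μ₀ + (n/σ²)x̄)/τ_n.
Here τ₀ = 1/1302.1 = 0.000768 and τ_data = 11/1429.4 = 0.007696, so τ_n = 0.008464.
Rearranging for μ₀: μ₀ = (μ_n·τ_n − τ_data·x̄)/τ₀ = (122.8986·0.008464 − 0.007696·107.4) / 0.000768 = 0.213663/0.000768 ≈ 278.2.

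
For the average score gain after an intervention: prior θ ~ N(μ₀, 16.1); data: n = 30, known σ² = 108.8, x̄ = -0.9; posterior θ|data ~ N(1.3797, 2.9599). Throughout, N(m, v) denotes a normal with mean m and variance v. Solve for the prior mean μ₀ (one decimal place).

μ₀ = 11.5

The posterior mean is a precision-weighted average: μ_n = (τ₀μ₀ + τ_data·x̄)/(τ₀+τ_data), with τ₀=1/σ₀² and τ_data=n/σ².
Here τ₀ = 1/16.1 = 0.062112 and τ_data = 30/108.8 = 0.275735, so τ_n = 0.337847.
Rearranging for μ₀: μ₀ = (μ_n·τ_n − τ_data·x̄)/τ₀ = (1.3797·0.337847 − 0.275735·-0.9) / 0.062112 = 0.714289/0.062112 ≈ 11.5.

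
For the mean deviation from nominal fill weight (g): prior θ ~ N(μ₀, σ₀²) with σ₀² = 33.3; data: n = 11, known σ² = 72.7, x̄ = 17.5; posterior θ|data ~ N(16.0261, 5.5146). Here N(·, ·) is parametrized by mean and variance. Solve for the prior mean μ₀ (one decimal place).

μ₀ = 8.6

With known observation variance, the Normal–Normal posterior has precision τ_n = τ₀ + n/σ² and mean μ_n = (τ₀μ₀ + (n/σ²)x̄)/τ_n.
Here τ₀ = 1/33.3 = 0.030030 and τ_data = 11/72.7 = 0.151307, so τ_n = 0.181337.
Rearranging for μ₀: μ₀ = (μ_n·τ_n − τ_data·x̄)/τ₀ = (16.0261·0.181337 − 0.151307·17.5) / 0.030030 = 0.258252/0.030030 ≈ 8.6.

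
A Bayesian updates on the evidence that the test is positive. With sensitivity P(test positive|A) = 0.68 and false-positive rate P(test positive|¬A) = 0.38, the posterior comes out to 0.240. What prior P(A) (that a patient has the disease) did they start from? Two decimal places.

In odds form, posterior odds = prior odds × likelihood ratio, so prior odds = posterior odds ÷ LR.
Posterior odds = 0.240/(1−0.240) = 0.3158. LR = 0.68/0.38 = 1.7895.
Prior odds = 0.3158/1.7895 = 0.1765, so P(A) = 0.1765/(1+0.1765) ≈ 0.15.

P(A) = 0.15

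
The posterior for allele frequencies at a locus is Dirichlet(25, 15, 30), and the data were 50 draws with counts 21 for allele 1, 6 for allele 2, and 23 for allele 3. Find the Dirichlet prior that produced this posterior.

For a Dirichlet(α) prior with multinomial counts c, the posterior is Dirichlet(α + c) componentwise.
Subtract each count from the matching posterior parameter: 25−21=4, 15−6=9, 30−23=7.

Dirichlet(4, 9, 7)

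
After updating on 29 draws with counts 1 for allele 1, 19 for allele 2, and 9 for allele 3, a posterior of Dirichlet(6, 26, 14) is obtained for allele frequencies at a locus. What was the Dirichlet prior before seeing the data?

For a Dirichlet(α) prior with multinomial counts c, the posterior is Dirichlet(α + c) componentwise.
Subtract each count from the matching posterior parameter: 6−1=5, 26−19=7, 14−9=5.

Dirichlet(5, 7, 5)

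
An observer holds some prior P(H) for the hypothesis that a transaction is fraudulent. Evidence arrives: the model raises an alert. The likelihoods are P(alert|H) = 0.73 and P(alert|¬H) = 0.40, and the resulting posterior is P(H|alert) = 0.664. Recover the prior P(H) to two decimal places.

Bayes' rule in odds form gives O(H|E) = O(H)·[P(E|H)/P(E|¬H)], hence O(H) = O(H|E)/LR.
Posterior odds = 0.664/(1−0.664) = 1.9762. LR = 0.73/0.40 = 1.8250.
Prior odds = 1.9762/1.8250 = 1.0828, so P(H) = 1.0828/(1+1.0828) ≈ 0.52.

P(H) = 0.52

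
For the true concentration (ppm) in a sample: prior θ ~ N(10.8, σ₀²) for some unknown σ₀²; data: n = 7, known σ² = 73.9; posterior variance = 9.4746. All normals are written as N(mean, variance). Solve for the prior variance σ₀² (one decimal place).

σ₀² = 92.4

For the Normal–Normal model with known σ², precisions add: τ_n = τ₀ + n/σ².
So 1/σ₀² = 1/9.4746 − 7/73.9 = 0.105545 − 0.094723 = 0.010822.
Hence σ₀² = 1/0.010822 ≈ 92.4.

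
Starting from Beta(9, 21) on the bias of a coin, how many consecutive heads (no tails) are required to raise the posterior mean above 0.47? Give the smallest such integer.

After k heads and 0 tails the posterior is Beta(9+k, 21), with mean (9+k)/(9+21+k).
Set (9+k)/(30+k) > 0.47 and solve: k > (0.47·30 − 9)/(1 − 0.47) = 9.623.
The smallest integer exceeding 9.623 is 10, and checking k=10: (19)/(40) = 0.4750 > 0.47.

k = 10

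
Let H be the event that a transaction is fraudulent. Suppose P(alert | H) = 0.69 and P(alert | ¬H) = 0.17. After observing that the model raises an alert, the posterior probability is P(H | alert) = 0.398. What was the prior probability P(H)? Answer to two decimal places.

In odds form, posterior odds = prior odds × likelihood ratio, so prior odds = posterior odds ÷ LR.
Posterior odds = 0.398/(1−0.398) = 0.6611. LR = 0.69/0.17 = 4.0588.
Prior odds = 0.6611/4.0588 = 0.1629, so P(H) = 0.1629/(1+0.1629) ≈ 0.14.

P(H) = 0.14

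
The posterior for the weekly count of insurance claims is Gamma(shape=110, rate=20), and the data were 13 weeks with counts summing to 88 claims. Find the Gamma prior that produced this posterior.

Gamma(shape=22, rate=7)

Gamma–Poisson conjugacy: posterior shape = α + Σxᵢ, posterior rate = β + n.
So α = 110 − 88 = 22 and β = 20 − 13 = 7.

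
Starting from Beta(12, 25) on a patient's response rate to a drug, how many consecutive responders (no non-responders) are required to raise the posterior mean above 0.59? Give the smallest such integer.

k = 24

After k responders and 0 non-responders the posterior is Beta(12+k, 25), with mean (12+k)/(12+25+k).
Set (12+k)/(37+k) > 0.59 and solve: k > (0.59·37 − 12)/(1 − 0.59) = 23.976.
The smallest integer exceeding 23.976 is 24.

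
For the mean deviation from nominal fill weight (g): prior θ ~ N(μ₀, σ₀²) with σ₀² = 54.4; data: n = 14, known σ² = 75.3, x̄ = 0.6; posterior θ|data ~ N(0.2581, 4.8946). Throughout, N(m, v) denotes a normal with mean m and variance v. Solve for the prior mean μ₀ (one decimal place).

With known observation variance, the Normal–Normal posterior has precision τ_n = τ₀ + n/σ² and mean μ_n = (τ₀μ₀ + (n/σ²)x̄)/τ_n.
Here τ₀ = 1/54.4 = 0.018382 and τ_data = 14/75.3 = 0.185923, so τ_n = 0.204305.
Rearranging for μ₀: μ₀ = (μ_n·τ_n − τ_data·x̄)/τ₀ = (0.2581·0.204305 − 0.185923·0.6) / 0.018382 = -0.058823/0.018382 ≈ -3.2.

μ₀ = -3.2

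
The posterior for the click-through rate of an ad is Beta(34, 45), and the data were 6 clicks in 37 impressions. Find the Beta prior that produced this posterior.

Beta is conjugate to the binomial likelihood: posterior = Beta(α+s, β+f).
Subtract the data counts: 34−6=28, 45−31=14.

Beta(28, 14)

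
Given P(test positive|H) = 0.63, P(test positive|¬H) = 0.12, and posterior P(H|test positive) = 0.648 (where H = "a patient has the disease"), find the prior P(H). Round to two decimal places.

In odds form, posterior odds = prior odds × likelihood ratio, so prior odds = posterior odds ÷ LR.
Posterior odds = 0.648/(1−0.648) = 1.8409. LR = 0.63/0.12 = 5.2500.
Prior odds = 1.8409/5.2500 = 0.3506, so P(H) = 0.3506/(1+0.3506) ≈ 0.26.

P(H) = 0.26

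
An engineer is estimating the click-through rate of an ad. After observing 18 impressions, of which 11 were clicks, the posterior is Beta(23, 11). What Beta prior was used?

Under Beta–binomial conjugacy the posterior parameters are (α+s, β+f).
Subtract the data counts: 23−11=12, 11−7=4.

Beta(12, 4)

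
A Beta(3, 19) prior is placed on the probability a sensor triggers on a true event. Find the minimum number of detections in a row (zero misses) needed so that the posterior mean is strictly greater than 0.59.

After k detections and 0 misses the posterior is Beta(3+k, 19), with mean (3+k)/(3+19+k).
Set (3+k)/(22+k) > 0.59 and solve: k > (0.59·22 − 3)/(1 − 0.59) = 24.341.
The smallest integer exceeding 24.341 is 25.

k = 25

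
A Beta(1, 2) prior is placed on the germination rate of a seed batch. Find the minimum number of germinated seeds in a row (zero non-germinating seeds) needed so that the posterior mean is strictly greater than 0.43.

k = 1

After k germinated seeds and 0 non-germinating seeds the posterior is Beta(1+k, 2), with mean (1+k)/(1+2+k).
Set (1+k)/(3+k) > 0.43 and solve: k > (0.43·3 − 1)/(1 − 0.43) = 0.509.
The smallest integer exceeding 0.509 is 1.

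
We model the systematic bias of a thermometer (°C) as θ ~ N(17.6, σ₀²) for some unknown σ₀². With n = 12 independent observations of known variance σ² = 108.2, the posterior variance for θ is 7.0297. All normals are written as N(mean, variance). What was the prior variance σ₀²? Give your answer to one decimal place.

Posterior precision equals prior precision plus data precision: 1/σ_n² = 1/σ₀² + n/σ².
So 1/σ₀² = 1/7.0297 − 12/108.2 = 0.142254 − 0.110906 = 0.031348.
Hence σ₀² = 1/0.031348 ≈ 31.9.

σ₀² = 31.9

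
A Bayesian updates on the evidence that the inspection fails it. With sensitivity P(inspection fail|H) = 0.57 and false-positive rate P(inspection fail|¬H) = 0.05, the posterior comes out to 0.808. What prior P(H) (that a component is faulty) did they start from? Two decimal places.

P(H) = 0.27

Bayes' rule in odds form gives O(H|E) = O(H)·[P(E|H)/P(E|¬H)], hence O(H) = O(H|E)/LR.
Posterior odds = 0.808/(1−0.808) = 4.2083. LR = 0.57/0.05 = 11.4000.
Prior odds = 4.2083/11.4000 = 0.3691, so P(H) = 0.3691/(1+0.3691) ≈ 0.27.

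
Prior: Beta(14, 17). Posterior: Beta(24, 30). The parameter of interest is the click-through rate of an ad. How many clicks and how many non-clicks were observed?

10 clicks and 13 non-clicks

Under Beta–binomial conjugacy the posterior parameters are (α+s, β+f).
So s = 24 − 14 = 10 and f = 30 − 17 = 13.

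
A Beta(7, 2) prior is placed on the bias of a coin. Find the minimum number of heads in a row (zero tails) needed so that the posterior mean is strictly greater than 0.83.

After k heads and 0 tails the posterior is Beta(7+k, 2), with mean (7+k)/(7+2+k).
Set (7+k)/(9+k) > 0.83 and solve: k > (0.83·9 − 7)/(1 − 0.83) = 2.765.
The smallest integer exceeding 2.765 is 3, and checking k=3: (10)/(12) = 0.8333 > 0.83.

k = 3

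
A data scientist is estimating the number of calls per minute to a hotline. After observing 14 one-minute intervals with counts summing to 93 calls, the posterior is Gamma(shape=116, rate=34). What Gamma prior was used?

A Gamma(α, β) prior (rate parametrization) on a Poisson rate with n observations summing to S gives posterior Gamma(α+S, β+n).
So α = 116 − 93 = 23 and β = 34 − 14 = 20.

Gamma(shape=23, rate=20)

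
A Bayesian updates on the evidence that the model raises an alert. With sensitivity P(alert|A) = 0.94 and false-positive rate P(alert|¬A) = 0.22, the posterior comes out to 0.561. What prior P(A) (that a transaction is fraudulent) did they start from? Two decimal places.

Bayes' rule in odds form gives O(A|E) = O(A)·[P(E|A)/P(E|¬A)], hence O(A) = O(A|E)/LR.
Posterior odds = 0.561/(1−0.561) = 1.2779. LR = 0.94/0.22 = 4.2727.
Prior odds = 1.2779/4.2727 = 0.2991, so P(A) = 0.2991/(1+0.2991) ≈ 0.23.

P(A) = 0.23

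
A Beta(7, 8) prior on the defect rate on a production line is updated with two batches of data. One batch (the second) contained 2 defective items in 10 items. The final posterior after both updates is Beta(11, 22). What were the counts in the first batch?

2 defective items and 6 good items

Sequential conjugate updates are equivalent to a single update on the pooled data, so total successes = posterior α − prior α and total failures = posterior β − prior β.
Total across both batches: 11−7=4 defective items, 22−8=14 good items.
Subtract the second batch: 4−2=2 defective items and 14−8=6 good items.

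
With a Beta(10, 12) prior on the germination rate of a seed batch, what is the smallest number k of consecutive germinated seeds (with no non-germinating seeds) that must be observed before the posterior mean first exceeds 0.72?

k = 21

After k germinated seeds and 0 non-germinating seeds the posterior is Beta(10+k, 12), with mean (10+k)/(10+12+k).
Set (10+k)/(22+k) > 0.72 and solve: k > (0.72·22 − 10)/(1 − 0.72) = 20.857.
The smallest integer exceeding 20.857 is 21, and checking k=21: (31)/(43) = 0.7209 > 0.72.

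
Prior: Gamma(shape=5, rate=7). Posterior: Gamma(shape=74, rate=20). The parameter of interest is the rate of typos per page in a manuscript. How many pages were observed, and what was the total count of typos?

Gamma–Poisson conjugacy: posterior shape = α + Σxᵢ, posterior rate = β + n.
Matching: Σxᵢ = 74 − 5 = 69 and n = 20 − 7 = 13.

n = 13 pages with total 69 typos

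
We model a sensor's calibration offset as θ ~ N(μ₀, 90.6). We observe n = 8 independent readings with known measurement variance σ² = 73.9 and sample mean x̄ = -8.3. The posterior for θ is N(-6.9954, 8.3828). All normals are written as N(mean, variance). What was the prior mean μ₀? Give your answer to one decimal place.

μ₀ = 5.8

The posterior mean is a precision-weighted average: μ_n = (τ₀μ₀ + τ_data·x̄)/(τ₀+τ_data), with τ₀=1/σ₀² and τ_data=n/σ².
Here τ₀ = 1/90.6 = 0.011038 and τ_data = 8/73.9 = 0.108254, so τ_n = 0.119292.
Rearranging for μ₀: μ₀ = (μ_n·τ_n − τ_data·x̄)/τ₀ = (-6.9954·0.119292 − 0.108254·-8.3) / 0.011038 = 0.064013/0.011038 ≈ 5.8.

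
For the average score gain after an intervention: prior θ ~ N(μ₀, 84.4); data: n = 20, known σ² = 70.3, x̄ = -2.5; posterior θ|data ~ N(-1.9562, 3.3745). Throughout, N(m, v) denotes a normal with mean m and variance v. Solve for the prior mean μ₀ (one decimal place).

The posterior mean is a precision-weighted average: μ_n = (τ₀μ₀ + τ_data·x̄)/(τ₀+τ_data), with τ₀=1/σ₀² and τ_data=n/σ².
Here τ₀ = 1/84.4 = 0.011848 and τ_data = 20/70.3 = 0.284495, so τ_n = 0.296343.
Rearranging for μ₀: μ₀ = (μ_n·τ_n − τ_data·x̄)/τ₀ = (-1.9562·0.296343 − 0.284495·-2.5) / 0.011848 = 0.131531/0.011848 ≈ 11.1.

μ₀ = 11.1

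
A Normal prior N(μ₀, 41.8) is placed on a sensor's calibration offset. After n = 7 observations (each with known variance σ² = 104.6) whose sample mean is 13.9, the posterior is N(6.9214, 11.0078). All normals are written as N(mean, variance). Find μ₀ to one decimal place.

With known observation variance, the Normal–Normal posterior has precision τ_n = τ₀ + n/σ² and mean μ_n = (τ₀μ₀ + (n/σ²)x̄)/τ_n.
Here τ₀ = 1/41.8 = 0.023923 and τ_data = 7/104.6 = 0.066922, so τ_n = 0.090845.
Rearranging for μ₀: μ₀ = (μ_n·τ_n − τ_data·x̄)/τ₀ = (6.9214·0.090845 − 0.066922·13.9) / 0.023923 = -0.301441/0.023923 ≈ -12.6.

μ₀ = -12.6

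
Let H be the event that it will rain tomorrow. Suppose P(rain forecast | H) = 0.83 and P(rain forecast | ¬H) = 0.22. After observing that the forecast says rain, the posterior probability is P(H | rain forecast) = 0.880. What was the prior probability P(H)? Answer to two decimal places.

P(H) = 0.66

In odds form, posterior odds = prior odds × likelihood ratio, so prior odds = posterior odds ÷ LR.
Posterior odds = 0.880/(1−0.880) = 7.3333. LR = 0.83/0.22 = 3.7727.
Prior odds = 7.3333/3.7727 = 1.9438, so P(H) = 1.9438/(1+1.9438) ≈ 0.66.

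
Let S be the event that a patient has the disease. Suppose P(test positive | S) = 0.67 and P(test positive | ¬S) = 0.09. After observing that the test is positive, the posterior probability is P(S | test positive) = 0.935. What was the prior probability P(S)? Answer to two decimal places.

P(S) = 0.66

Bayes' rule in odds form gives O(S|E) = O(S)·[P(E|S)/P(E|¬S)], hence O(S) = O(S|E)/LR.
Posterior odds = 0.935/(1−0.935) = 14.3846. LR = 0.67/0.09 = 7.4444.
Prior odds = 14.3846/7.4444 = 1.9323, so P(S) = 1.9323/(1+1.9323) ≈ 0.66.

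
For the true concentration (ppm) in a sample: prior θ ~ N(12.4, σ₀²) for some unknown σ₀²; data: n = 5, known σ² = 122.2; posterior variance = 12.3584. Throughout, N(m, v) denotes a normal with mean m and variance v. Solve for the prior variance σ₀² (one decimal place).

σ₀² = 25.0

For the Normal–Normal model with known σ², precisions add: τ_n = τ₀ + n/σ².
So 1/σ₀² = 1/12.3584 − 5/122.2 = 0.080917 − 0.040917 = 0.040000.
Hence σ₀² = 1/0.040000 ≈ 25.0.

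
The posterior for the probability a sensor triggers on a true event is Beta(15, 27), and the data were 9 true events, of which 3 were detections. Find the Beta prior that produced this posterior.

Beta(12, 21)

Under Beta–binomial conjugacy the posterior parameters are (a+s, b+f).
Subtract the data counts: 15−3=12, 27−6=21.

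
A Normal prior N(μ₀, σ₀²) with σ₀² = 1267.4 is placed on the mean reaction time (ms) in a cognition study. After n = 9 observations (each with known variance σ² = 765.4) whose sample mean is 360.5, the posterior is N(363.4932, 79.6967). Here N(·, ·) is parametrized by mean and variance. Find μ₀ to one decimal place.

μ₀ = 408.1

The posterior mean is a precision-weighted average: μ_n = (τ₀μ₀ + τ_data·x̄)/(τ₀+τ_data), with τ₀=1/σ₀² and τ_data=n/σ².
Here τ₀ = 1/1267.4 = 0.000789 and τ_data = 9/765.4 = 0.011759, so τ_n = 0.012548.
Rearranging for μ₀: μ₀ = (μ_n·τ_n − τ_data·x̄)/τ₀ = (363.4932·0.012548 − 0.011759·360.5) / 0.000789 = 0.321993/0.000789 ≈ 408.1.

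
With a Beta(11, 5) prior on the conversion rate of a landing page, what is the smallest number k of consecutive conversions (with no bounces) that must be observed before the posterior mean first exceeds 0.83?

k = 14

After k conversions and 0 bounces the posterior is Beta(11+k, 5), with mean (11+k)/(11+5+k).
Set (11+k)/(16+k) > 0.83 and solve: k > (0.83·16 − 11)/(1 − 0.83) = 13.412.
The smallest integer exceeding 13.412 is 14.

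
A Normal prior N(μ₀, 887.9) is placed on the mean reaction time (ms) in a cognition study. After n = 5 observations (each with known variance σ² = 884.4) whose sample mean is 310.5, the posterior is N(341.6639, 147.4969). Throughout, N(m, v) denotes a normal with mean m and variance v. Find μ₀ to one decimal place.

μ₀ = 498.1

With known observation variance, the Normal–Normal posterior has precision τ_n = τ₀ + n/σ² and mean μ_n = (τ₀μ₀ + (n/σ²)x̄)/τ_n.
Here τ₀ = 1/887.9 = 0.001126 and τ_data = 5/884.4 = 0.005654, so τ_n = 0.006780.
Rearranging for μ₀: μ₀ = (μ_n·τ_n − τ_data·x̄)/τ₀ = (341.6639·0.006780 − 0.005654·310.5) / 0.001126 = 0.560914/0.001126 ≈ 498.1.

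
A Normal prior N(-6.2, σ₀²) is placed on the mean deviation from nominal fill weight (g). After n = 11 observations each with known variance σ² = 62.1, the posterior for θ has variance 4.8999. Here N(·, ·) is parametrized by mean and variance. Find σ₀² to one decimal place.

For the Normal–Normal model with known σ², precisions add: τ_n = τ₀ + n/σ².
So 1/σ₀² = 1/4.8999 − 11/62.1 = 0.204086 − 0.177134 = 0.026952.
Hence σ₀² = 1/0.026952 ≈ 37.1.

σ₀² = 37.1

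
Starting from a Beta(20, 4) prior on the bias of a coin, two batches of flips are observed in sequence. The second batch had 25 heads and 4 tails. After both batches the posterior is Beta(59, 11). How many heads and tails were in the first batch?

14 heads and 3 tails

Because Beta–binomial updating is additive in the counts, the combined data contributed (α_post−α_prior, β_post−β_prior) successes and failures.
Total across both batches: 59−20=39 heads, 11−4=7 tails.
Subtract the second batch: 39−25=14 heads and 7−4=3 tails.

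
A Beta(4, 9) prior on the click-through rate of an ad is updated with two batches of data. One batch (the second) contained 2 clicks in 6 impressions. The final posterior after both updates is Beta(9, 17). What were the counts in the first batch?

3 clicks and 4 non-clicks

Because Beta–binomial updating is additive in the counts, the combined data contributed (α_post−α_prior, β_post−β_prior) successes and failures.
Total across both batches: 9−4=5 clicks, 17−9=8 non-clicks.
Subtract the second batch: 5−2=3 clicks and 8−4=4 non-clicks.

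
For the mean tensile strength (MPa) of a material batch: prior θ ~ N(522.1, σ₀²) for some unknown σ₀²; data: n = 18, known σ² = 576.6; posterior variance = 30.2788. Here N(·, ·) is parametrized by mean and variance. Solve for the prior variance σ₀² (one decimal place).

For the Normal–Normal model with known σ², precisions add: τ_n = τ₀ + n/σ².
So 1/σ₀² = 1/30.2788 − 18/576.6 = 0.033026 − 0.031217 = 0.001809.
Hence σ₀² = 1/0.001809 ≈ 552.8.

σ₀² = 552.8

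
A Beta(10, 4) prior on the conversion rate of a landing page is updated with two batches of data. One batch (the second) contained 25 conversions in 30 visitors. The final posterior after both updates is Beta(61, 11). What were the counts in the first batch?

26 conversions and 2 bounces

Sequential conjugate updates are equivalent to a single update on the pooled data, so total successes = posterior α − prior α and total failures = posterior β − prior β.
Total across both batches: 61−10=51 conversions, 11−4=7 bounces.
Subtract the second batch: 51−25=26 conversions and 7−5=2 bounces.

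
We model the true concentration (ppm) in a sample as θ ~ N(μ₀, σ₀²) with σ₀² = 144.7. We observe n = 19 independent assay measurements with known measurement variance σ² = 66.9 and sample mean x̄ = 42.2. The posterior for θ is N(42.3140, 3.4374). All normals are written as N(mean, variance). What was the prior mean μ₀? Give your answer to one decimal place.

μ₀ = 47.0

With known observation variance, the Normal–Normal posterior has precision τ_n = τ₀ + n/σ² and mean μ_n = (τ₀μ₀ + (n/σ²)x̄)/τ_n.
Here τ₀ = 1/144.7 = 0.006911 and τ_data = 19/66.9 = 0.284006, so τ_n = 0.290917.
Rearranging for μ₀: μ₀ = (μ_n·τ_n − τ_data·x̄)/τ₀ = (42.3140·0.290917 − 0.284006·42.2) / 0.006911 = 0.324809/0.006911 ≈ 47.0.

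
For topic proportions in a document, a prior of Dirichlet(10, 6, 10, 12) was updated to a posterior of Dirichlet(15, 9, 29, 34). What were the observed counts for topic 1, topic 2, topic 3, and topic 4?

For a Dirichlet(α) prior with multinomial counts c, the posterior is Dirichlet(α + c) componentwise.
Counts are posterior − prior componentwise: 15−10=5, 9−6=3, 29−10=19, 34−12=22.

counts (5, 3, 19, 22)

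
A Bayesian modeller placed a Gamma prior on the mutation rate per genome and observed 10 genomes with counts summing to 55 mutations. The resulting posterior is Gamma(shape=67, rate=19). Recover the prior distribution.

Gamma(shape=12, rate=9)

A Gamma(α, β) prior (rate parametrization) on a Poisson rate with n observations summing to S gives posterior Gamma(α+S, β+n).
So α = 67 − 55 = 12 and β = 19 − 10 = 9.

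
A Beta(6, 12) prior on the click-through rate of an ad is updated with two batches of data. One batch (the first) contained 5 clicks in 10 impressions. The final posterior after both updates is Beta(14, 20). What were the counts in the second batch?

Because Beta–binomial updating is additive in the counts, the combined data contributed (α_post−α_prior, β_post−β_prior) successes and failures.
Total across both batches: 14−6=8 clicks, 20−12=8 non-clicks.
Subtract the first batch: 8−5=3 clicks and 8−5=3 non-clicks.

3 clicks and 3 non-clicks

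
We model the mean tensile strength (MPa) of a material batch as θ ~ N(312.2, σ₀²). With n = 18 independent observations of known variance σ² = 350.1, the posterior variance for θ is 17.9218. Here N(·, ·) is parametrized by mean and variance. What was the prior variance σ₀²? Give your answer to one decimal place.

For the Normal–Normal model with known σ², precisions add: τ_n = τ₀ + n/σ².
So 1/σ₀² = 1/17.9218 − 18/350.1 = 0.055798 − 0.051414 = 0.004384.
Hence σ₀² = 1/0.004384 ≈ 228.1.

σ₀² = 228.1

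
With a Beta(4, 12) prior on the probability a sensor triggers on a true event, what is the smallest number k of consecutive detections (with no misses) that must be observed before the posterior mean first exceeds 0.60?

k = 15

After k detections and 0 misses the posterior is Beta(4+k, 12), with mean (4+k)/(4+12+k).
Set (4+k)/(16+k) > 0.60 and solve: k > (0.60·16 − 4)/(1 − 0.60) = 14.000.
The smallest integer exceeding 14.000 is 15.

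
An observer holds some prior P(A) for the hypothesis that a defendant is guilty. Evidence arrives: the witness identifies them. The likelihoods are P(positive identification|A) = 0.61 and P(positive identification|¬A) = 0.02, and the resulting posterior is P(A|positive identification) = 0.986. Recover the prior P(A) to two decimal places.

P(A) = 0.70

Bayes' rule in odds form gives O(A|E) = O(A)·[P(E|A)/P(E|¬A)], hence O(A) = O(A|E)/LR.
Posterior odds = 0.986/(1−0.986) = 70.4286. LR = 0.61/0.02 = 30.5000.
Prior odds = 70.4286/30.5000 = 2.3091, so P(A) = 2.3091/(1+2.3091) ≈ 0.70.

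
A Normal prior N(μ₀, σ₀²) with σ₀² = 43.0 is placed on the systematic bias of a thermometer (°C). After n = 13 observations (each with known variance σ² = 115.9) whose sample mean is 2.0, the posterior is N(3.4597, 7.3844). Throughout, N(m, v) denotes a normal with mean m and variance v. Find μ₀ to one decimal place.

μ₀ = 10.5

With known observation variance, the Normal–Normal posterior has precision τ_n = τ₀ + n/σ² and mean μ_n = (τ₀μ₀ + (n/σ²)x̄)/τ_n.
Here τ₀ = 1/43.0 = 0.023256 and τ_data = 13/115.9 = 0.112166, so τ_n = 0.135422.
Rearranging for μ₀: μ₀ = (μ_n·τ_n − τ_data·x̄)/τ₀ = (3.4597·0.135422 − 0.112166·2.0) / 0.023256 = 0.244187/0.023256 ≈ 10.5.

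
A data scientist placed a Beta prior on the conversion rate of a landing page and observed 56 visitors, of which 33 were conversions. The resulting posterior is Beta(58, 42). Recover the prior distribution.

Under Beta–binomial conjugacy the posterior parameters are (α+s, β+f).
Subtract the data counts: 58−33=25, 42−23=19.

Beta(25, 19)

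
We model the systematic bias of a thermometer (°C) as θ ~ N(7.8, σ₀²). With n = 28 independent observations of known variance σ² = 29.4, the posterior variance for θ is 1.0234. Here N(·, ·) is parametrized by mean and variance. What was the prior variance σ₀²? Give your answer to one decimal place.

σ₀² = 40.4

For the Normal–Normal model with known σ², precisions add: τ_n = τ₀ + n/σ².
So 1/σ₀² = 1/1.0234 − 28/29.4 = 0.977135 − 0.952381 = 0.024754.
Hence σ₀² = 1/0.024754 ≈ 40.4.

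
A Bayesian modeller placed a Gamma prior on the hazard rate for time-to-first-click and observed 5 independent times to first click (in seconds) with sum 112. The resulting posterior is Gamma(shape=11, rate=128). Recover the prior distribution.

Gamma–exponential conjugacy: posterior shape = α + n, posterior rate = β + Σtᵢ.
So α = 11 − 5 = 6 and β = 128 − 112 = 16.

Gamma(shape=6, rate=16)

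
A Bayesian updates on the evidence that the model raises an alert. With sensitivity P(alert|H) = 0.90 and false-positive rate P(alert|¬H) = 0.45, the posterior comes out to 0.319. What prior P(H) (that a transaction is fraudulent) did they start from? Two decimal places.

Bayes' rule in odds form gives O(H|E) = O(H)·[P(E|H)/P(E|¬H)], hence O(H) = O(H|E)/LR.
Posterior odds = 0.319/(1−0.319) = 0.4684. LR = 0.90/0.45 = 2.0000.
Prior odds = 0.4684/2.0000 = 0.2342, so P(H) = 0.2342/(1+0.2342) ≈ 0.19.

P(H) = 0.19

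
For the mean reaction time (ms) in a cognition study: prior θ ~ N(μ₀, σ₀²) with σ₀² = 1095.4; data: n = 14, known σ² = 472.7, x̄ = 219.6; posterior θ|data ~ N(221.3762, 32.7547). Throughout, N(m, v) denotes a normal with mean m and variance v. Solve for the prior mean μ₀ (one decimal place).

μ₀ = 279.0

The posterior mean is a precision-weighted average: μ_n = (τ₀μ₀ + τ_data·x̄)/(τ₀+τ_data), with τ₀=1/σ₀² and τ_data=n/σ².
Here τ₀ = 1/1095.4 = 0.000913 and τ_data = 14/472.7 = 0.029617, so τ_n = 0.030530.
Rearranging for μ₀: μ₀ = (μ_n·τ_n − τ_data·x̄)/τ₀ = (221.3762·0.030530 − 0.029617·219.6) / 0.000913 = 0.254722/0.000913 ≈ 279.0.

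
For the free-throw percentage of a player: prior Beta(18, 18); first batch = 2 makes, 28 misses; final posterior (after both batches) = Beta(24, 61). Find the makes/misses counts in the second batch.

Sequential conjugate updates are equivalent to a single update on the pooled data, so total successes = posterior α − prior α and total failures = posterior β − prior β.
Total across both batches: 24−18=6 makes, 61−18=43 misses.
Subtract the first batch: 6−2=4 makes and 43−28=15 misses.

4 makes and 15 misses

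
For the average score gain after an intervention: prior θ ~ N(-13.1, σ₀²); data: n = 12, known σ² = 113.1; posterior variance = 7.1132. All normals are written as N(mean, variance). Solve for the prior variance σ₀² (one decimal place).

σ₀² = 29.0

Posterior precision equals prior precision plus data precision: 1/σ_n² = 1/σ₀² + n/σ².
So 1/σ₀² = 1/7.1132 − 12/113.1 = 0.140584 − 0.106101 = 0.034483.
Hence σ₀² = 1/0.034483 ≈ 29.0.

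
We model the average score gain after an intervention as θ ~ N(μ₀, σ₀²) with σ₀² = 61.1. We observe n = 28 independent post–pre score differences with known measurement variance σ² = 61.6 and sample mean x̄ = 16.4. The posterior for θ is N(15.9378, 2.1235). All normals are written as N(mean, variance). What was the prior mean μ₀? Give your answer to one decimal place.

μ₀ = 3.1

The posterior mean is a precision-weighted average: μ_n = (τ₀μ₀ + τ_data·x̄)/(τ₀+τ_data), with τ₀=1/σ₀² and τ_data=n/σ².
Here τ₀ = 1/61.1 = 0.016367 and τ_data = 28/61.6 = 0.454545, so τ_n = 0.470912.
Rearranging for μ₀: μ₀ = (μ_n·τ_n − τ_data·x̄)/τ₀ = (15.9378·0.470912 − 0.454545·16.4) / 0.016367 = 0.050763/0.016367 ≈ 3.1.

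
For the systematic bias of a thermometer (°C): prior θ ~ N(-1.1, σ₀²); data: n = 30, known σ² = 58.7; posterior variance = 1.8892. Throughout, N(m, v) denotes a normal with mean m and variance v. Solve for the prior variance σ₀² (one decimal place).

Posterior precision equals prior precision plus data precision: 1/σ_n² = 1/σ₀² + n/σ².
So 1/σ₀² = 1/1.8892 − 30/58.7 = 0.529325 − 0.511073 = 0.018252.
Hence σ₀² = 1/0.018252 ≈ 54.8.

σ₀² = 54.8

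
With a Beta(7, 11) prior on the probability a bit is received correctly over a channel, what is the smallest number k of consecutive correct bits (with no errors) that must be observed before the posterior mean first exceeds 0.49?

k = 4

After k correct bits and 0 errors the posterior is Beta(7+k, 11), with mean (7+k)/(7+11+k).
Set (7+k)/(18+k) > 0.49 and solve: k > (0.49·18 − 7)/(1 − 0.49) = 3.569.
The smallest integer exceeding 3.569 is 4.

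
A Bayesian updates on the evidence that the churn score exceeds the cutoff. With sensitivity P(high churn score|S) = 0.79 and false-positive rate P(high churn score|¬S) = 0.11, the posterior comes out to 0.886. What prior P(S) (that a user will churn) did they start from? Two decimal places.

P(S) = 0.52

In odds form, posterior odds = prior odds × likelihood ratio, so prior odds = posterior odds ÷ LR.
Posterior odds = 0.886/(1−0.886) = 7.7719. LR = 0.79/0.11 = 7.1818.
Prior odds = 7.7719/7.1818 = 1.0822, so P(S) = 1.0822/(1+1.0822) ≈ 0.52.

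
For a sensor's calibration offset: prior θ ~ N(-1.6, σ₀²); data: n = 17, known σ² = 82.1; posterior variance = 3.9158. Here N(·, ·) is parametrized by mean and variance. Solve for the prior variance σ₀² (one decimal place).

For the Normal–Normal model with known σ², precisions add: τ_n = τ₀ + n/σ².
So 1/σ₀² = 1/3.9158 − 17/82.1 = 0.255376 − 0.207065 = 0.048311.
Hence σ₀² = 1/0.048311 ≈ 20.7.

σ₀² = 20.7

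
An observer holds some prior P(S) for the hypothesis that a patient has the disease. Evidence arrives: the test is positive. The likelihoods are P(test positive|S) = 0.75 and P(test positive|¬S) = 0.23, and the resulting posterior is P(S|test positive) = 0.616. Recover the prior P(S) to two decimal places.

P(S) = 0.33

In odds form, posterior odds = prior odds × likelihood ratio, so prior odds = posterior odds ÷ LR.
Posterior odds = 0.616/(1−0.616) = 1.6042. LR = 0.75/0.23 = 3.2609.
Prior odds = 1.6042/3.2609 = 0.4920, so P(S) = 0.4920/(1+0.4920) ≈ 0.33.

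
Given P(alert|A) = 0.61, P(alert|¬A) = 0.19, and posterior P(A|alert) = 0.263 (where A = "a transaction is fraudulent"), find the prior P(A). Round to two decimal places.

Bayes' rule in odds form gives O(A|E) = O(A)·[P(E|A)/P(E|¬A)], hence O(A) = O(A|E)/LR.
Posterior odds = 0.263/(1−0.263) = 0.3569. LR = 0.61/0.19 = 3.2105.
Prior odds = 0.3569/3.2105 = 0.1112, so P(A) = 0.1112/(1+0.1112) ≈ 0.10.

P(A) = 0.10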